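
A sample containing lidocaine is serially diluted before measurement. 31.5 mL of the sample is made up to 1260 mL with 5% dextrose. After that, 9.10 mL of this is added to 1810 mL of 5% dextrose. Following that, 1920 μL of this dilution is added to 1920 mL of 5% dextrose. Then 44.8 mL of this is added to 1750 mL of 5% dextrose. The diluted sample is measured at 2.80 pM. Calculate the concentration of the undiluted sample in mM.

0.898 mM

Overall dilution factor = 40 × 199.9 × 1001 × 40.06 = 3.21 × 10⁸.
Original = 2.80 pM × 3.21 × 10⁸ = 8.98 × 10⁸ pM = 0.898 mM.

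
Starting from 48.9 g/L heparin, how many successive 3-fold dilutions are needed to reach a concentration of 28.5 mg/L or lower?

Need 3ⁿ ≥ 1716, so n ≥ log(1716)/log(3) = 6.78.
Minimum whole steps: n = 7.

7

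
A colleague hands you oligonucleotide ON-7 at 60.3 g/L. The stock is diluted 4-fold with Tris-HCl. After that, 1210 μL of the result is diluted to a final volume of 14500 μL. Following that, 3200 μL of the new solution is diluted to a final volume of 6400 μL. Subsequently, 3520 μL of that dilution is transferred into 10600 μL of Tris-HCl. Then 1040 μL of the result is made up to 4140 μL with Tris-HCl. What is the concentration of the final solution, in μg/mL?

Overall dilution factor = 4 × 11.98 × 2 × 4.011 × 3.981 = 1531.
60.3 g/L / 1531 = 0.0394 g/L = 39.4 μg/mL.

39.4 μg/mL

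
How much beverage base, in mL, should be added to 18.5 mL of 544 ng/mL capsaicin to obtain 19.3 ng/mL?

V₂ = C₁V₁/C₂ = 544 × 18.5 / 19.3 = 521 mL.
Diluent to add = V₂ − V₁ = 521 − 18.5 = 503 mL.

503 mL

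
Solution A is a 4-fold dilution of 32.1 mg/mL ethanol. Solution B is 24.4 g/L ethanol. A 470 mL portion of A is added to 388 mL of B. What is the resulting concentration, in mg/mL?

15.4 mg/mL

C_A = 32.1 mg/mL / 4 = 8.03 mg/mL.
C_B = 24.4 g/L = 24.4 mg/mL.
C_mix = (C_A·V_A + C_B·V_B)/(V_A + V_B) = (8.03×470 + 24.4×388) / 858.0 = 15.4 mg/mL.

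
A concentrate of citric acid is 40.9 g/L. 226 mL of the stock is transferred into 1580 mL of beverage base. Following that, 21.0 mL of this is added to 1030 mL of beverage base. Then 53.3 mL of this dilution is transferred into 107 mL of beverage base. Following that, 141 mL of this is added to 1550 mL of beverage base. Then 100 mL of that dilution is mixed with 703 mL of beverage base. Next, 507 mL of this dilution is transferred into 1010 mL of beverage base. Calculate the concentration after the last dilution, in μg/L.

Overall dilution factor = 7.991 × 50.05 × 3.008 × 11.99 × 8.030 × 2.992 = 3.47 × 10⁵.
40.9 g/L / 3.47 × 10⁵ = 1.18 × 10⁻⁴ g/L = 118 μg/L.

118 μg/L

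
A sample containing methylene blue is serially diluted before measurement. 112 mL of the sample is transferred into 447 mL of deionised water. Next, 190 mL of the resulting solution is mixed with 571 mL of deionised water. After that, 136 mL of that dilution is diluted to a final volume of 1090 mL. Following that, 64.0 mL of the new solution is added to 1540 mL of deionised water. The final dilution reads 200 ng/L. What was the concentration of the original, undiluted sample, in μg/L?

803 μg/L

Overall dilution factor = 4.991 × 4.005 × 8.015 × 25.06 = 4015.
Original = 200 ng/L × 4015 = 8.03 × 10⁵ ng/L = 803 μg/L.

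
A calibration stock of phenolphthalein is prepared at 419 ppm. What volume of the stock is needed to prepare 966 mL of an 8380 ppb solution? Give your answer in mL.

19.3 mL

8380 ppb = 8.38 ppm.
V₁ = C₂V₂/C₁ = 8.38 × 966 / 419 = 19.3 mL.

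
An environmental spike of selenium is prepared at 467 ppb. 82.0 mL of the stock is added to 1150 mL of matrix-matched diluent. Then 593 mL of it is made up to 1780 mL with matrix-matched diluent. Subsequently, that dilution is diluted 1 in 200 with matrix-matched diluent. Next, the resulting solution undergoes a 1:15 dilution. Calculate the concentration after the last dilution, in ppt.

Overall dilution factor = 15.02 × 3.002 × 200 × 15 = 1.35 × 10⁵.
467 ppb / 1.35 × 10⁵ = 3.45 × 10⁻³ ppb = 3.45 ppt.

3.45 ppt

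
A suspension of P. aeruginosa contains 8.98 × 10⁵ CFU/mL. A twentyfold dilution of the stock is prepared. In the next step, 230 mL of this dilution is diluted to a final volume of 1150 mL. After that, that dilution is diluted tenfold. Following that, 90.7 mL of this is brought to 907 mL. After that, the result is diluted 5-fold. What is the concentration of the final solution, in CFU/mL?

Overall dilution factor = 20 × 5 × 10 × 10 × 5 = 5.00 × 10⁴.
8.98 × 10⁵ CFU/mL / 5.00 × 10⁴ = 18.0 CFU/mL.

18.0 CFU/mL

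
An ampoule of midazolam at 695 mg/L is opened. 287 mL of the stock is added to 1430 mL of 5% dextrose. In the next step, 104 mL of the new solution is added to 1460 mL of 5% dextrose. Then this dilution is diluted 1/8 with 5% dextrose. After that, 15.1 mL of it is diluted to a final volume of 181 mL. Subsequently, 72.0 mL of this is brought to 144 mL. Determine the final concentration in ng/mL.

Overall dilution factor = 5.983 × 15.04 × 8 × 11.99 × 2 = 1.73 × 10⁴.
695 mg/L / 1.73 × 10⁴ = 0.0403 mg/L = 40.3 ng/mL.

40.3 ng/mL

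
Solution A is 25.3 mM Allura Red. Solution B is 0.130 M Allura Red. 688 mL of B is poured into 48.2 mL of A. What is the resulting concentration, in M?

C_B = 0.130 M = 130 mM.
C_mix = (C_A·V_A + C_B·V_B)/(V_A + V_B) = (25.3×48.2 + 130×688) / 736.2 = 123 mM = 0.123 M.

0.123 M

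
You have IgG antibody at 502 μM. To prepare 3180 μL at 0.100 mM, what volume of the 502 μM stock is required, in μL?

0.100 mM = 100 μM.
V₁ = C₂V₂/C₁ = 100 × 3180 / 502 = 633 μL.

633 μL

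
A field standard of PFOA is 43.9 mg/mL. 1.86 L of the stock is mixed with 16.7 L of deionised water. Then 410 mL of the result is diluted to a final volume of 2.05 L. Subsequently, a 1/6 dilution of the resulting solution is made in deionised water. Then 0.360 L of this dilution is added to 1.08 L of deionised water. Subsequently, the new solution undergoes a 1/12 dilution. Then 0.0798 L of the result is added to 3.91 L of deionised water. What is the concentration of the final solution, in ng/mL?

Overall dilution factor = 9.978 × 5 × 6 × 4 × 12 × 50.00 = 7.18 × 10⁵.
43.9 mg/mL / 7.18 × 10⁵ = 6.11 × 10⁻⁵ mg/mL = 61.1 ng/mL.

61.1 ng/mL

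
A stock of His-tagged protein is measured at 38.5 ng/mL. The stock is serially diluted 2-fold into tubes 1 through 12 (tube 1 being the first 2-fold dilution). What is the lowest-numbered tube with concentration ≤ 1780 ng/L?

Tube n has concentration 38.5 ng/mL / 2ⁿ.
Need 2ⁿ ≥ 38.5 ng/mL / 1780 ng/L = 21.6, so n ≥ 4.43.
First such tube: n = 5.

tube 5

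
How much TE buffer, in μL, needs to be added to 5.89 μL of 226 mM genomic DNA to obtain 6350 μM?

6350 μM = 6.35 mM.
V₂ = C₁V₁/C₂ = 226 × 5.89 / 6.35 = 210 μL.
Diluent to add = V₂ − V₁ = 210 − 5.89 = 204 μL.

204 μL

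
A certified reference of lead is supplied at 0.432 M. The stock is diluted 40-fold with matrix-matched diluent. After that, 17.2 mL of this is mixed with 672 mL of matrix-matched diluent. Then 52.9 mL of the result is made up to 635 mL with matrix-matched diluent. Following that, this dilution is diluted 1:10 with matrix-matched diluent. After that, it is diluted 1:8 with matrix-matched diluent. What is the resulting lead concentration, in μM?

0.281 μM

Overall dilution factor = 40 × 40.07 × 12.00 × 10 × 8 = 1.54 × 10⁶.
0.432 M / 1.54 × 10⁶ = 2.81 × 10⁻⁷ M = 0.281 μM.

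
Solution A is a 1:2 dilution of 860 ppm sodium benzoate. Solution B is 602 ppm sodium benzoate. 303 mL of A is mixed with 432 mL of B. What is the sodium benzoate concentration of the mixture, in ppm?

C_A = 860 ppm / 2 = 430 ppm.
C_mix = (C_A·V_A + C_B·V_B)/(V_A + V_B) = (430×303 + 602×432) / 735.0 = 531 ppm.

531 ppm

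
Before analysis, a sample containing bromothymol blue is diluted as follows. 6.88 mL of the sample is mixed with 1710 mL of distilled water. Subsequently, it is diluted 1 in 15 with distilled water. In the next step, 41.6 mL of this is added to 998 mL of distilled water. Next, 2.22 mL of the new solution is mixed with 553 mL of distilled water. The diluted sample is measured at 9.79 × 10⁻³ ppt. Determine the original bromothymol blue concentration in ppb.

Overall dilution factor = 249.5 × 15 × 24.99 × 250.1 = 2.34 × 10⁷.
Original = 9.79 × 10⁻³ ppt × 2.34 × 10⁷ = 2.29 × 10⁵ ppt = 229 ppb.

229 ppb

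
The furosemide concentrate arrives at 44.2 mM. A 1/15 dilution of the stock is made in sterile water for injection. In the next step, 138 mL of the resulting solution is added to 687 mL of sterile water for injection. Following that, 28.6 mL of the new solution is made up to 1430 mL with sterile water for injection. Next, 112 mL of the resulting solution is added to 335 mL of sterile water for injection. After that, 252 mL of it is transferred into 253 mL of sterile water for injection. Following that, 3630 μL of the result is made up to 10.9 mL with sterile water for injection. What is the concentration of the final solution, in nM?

Overall dilution factor = 15 × 5.978 × 50 × 3.991 × 2.004 × 3.003 = 1.08 × 10⁵.
44.2 mM / 1.08 × 10⁵ = 4.10 × 10⁻⁴ mM = 410 nM.

410 nM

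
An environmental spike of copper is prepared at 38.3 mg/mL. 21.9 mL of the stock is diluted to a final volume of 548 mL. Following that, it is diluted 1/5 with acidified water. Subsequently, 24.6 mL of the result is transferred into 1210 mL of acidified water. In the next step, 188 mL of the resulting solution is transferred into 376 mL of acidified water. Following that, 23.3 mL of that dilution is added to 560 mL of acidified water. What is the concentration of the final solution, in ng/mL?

81.2 ng/mL

Overall dilution factor = 25.02 × 5 × 50.19 × 3 × 25.03 = 4.72 × 10⁵.
38.3 mg/mL / 4.72 × 10⁵ = 8.12 × 10⁻⁵ mg/mL = 81.2 ng/mL.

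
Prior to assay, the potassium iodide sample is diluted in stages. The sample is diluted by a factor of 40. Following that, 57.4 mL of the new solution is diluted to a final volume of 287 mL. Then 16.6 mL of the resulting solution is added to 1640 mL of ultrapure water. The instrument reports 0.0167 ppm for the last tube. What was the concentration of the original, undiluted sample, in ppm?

Overall dilution factor = 40 × 5 × 99.80 = 2.00 × 10⁴.
Original = 0.0167 ppm × 2.00 × 10⁴ = 333 ppm.

333 ppm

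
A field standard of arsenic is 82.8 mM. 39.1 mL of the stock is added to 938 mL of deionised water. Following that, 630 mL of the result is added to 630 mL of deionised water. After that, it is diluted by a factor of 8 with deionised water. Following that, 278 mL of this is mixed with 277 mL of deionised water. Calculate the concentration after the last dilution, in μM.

Overall dilution factor = 24.99 × 2 × 8 × 1.996 = 798.
82.8 mM / 798 = 0.104 mM = 104 μM.

104 μM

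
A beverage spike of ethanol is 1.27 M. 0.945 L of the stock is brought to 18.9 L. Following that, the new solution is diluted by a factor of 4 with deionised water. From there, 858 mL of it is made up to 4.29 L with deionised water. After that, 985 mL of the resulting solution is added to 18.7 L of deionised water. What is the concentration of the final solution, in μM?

Overall dilution factor = 20 × 4 × 5 × 19.98 = 7994.
1.27 M / 7994 = 1.59 × 10⁻⁴ M = 159 μM.

159 μM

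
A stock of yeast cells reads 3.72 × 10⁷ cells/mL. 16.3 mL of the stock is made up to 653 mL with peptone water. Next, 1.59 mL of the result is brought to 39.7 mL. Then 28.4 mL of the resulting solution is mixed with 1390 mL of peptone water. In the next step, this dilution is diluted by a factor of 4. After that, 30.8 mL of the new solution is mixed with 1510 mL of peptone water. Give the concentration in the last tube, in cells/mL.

3.72 cells/mL

Overall dilution factor = 40.06 × 24.97 × 49.94 × 4 × 50.03 = 10.00 × 10⁶.
3.72 × 10⁷ cells/mL / 10.00 × 10⁶ = 3.72 cells/mL.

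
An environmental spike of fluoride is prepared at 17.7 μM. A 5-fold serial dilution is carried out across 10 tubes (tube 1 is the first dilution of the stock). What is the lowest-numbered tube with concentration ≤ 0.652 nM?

tube 7

Tube n has concentration 17.7 μM / 5ⁿ.
Need 5ⁿ ≥ 17.7 μM / 0.652 nM = 2.71 × 10⁴, so n ≥ 6.34.
First such tube: n = 7.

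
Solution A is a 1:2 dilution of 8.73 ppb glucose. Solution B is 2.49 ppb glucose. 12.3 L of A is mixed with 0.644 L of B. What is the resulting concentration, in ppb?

C_A = 8.73 ppb / 2 = 4.37 ppb.
C_mix = (C_A·V_A + C_B·V_B)/(V_A + V_B) = (4.37×12.3 + 2.49×0.644) / 12.94 = 4.27 ppb.

4.27 ppb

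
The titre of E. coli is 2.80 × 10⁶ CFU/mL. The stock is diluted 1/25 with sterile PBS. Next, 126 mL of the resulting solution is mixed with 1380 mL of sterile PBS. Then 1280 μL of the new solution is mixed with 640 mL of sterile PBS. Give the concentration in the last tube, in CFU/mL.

18.7 CFU/mL

Overall dilution factor = 25 × 11.95 × 501 = 1.50 × 10⁵.
2.80 × 10⁶ CFU/mL / 1.50 × 10⁵ = 18.7 CFU/mL.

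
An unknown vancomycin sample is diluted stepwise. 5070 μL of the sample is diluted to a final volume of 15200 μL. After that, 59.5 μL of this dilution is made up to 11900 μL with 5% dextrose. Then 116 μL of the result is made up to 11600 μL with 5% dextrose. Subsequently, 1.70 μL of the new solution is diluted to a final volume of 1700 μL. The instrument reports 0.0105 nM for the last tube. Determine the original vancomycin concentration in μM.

630 μM

Overall dilution factor = 2.998 × 200 × 100 × 1000 = 6.00 × 10⁷.
Original = 0.0105 nM × 6.00 × 10⁷ = 6.30 × 10⁵ nM = 630 μM.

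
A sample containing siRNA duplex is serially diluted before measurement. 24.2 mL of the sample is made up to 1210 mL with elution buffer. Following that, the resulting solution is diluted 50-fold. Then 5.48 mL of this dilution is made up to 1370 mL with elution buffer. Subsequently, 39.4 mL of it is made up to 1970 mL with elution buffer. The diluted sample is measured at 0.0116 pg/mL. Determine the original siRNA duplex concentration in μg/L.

Overall dilution factor = 50 × 50 × 250 × 50 = 3.12 × 10⁷.
Original = 0.0116 pg/mL × 3.12 × 10⁷ = 3.62 × 10⁵ pg/mL = 362 μg/L.

362 μg/L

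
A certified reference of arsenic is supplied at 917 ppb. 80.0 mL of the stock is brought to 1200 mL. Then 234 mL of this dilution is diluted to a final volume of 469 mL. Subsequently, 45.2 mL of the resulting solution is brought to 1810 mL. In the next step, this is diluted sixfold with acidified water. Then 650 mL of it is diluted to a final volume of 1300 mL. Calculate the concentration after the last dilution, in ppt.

Overall dilution factor = 15 × 2.004 × 40.04 × 6 × 2 = 1.44 × 10⁴.
917 ppb / 1.44 × 10⁴ = 0.0635 ppb = 63.5 ppt.

63.5 ppt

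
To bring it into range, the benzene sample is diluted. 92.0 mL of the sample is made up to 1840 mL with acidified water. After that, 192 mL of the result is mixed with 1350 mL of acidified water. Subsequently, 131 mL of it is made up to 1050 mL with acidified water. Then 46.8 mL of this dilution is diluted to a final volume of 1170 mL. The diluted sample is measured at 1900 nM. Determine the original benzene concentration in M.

0.0612 M

Overall dilution factor = 20 × 8.031 × 8.015 × 25 = 3.22 × 10⁴.
Original = 1900 nM × 3.22 × 10⁴ = 6.12 × 10⁷ nM = 0.0612 M.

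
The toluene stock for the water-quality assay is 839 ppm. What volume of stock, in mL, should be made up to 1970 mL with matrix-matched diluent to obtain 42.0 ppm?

V₁ = C₂V₂/C₁ = 42.0 × 1970 / 839 = 98.6 mL.

98.6 mL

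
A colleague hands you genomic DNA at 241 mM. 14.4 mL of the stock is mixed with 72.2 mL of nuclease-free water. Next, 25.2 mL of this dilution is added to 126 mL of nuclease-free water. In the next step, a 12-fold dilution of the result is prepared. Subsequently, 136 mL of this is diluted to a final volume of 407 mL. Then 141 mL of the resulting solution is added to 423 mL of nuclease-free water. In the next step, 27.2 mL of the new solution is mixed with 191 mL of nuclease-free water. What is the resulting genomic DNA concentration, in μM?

Overall dilution factor = 6.014 × 6 × 12 × 2.993 × 4 × 8.022 = 4.16 × 10⁴.
241 mM / 4.16 × 10⁴ = 5.80 × 10⁻³ mM = 5.80 μM.

5.80 μM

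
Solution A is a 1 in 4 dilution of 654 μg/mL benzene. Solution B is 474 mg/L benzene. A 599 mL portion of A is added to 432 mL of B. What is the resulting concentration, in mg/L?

C_A = 654 μg/mL / 4 = 164 μg/mL.
C_B = 474 mg/L = 474 μg/mL.
C_mix = (C_A·V_A + C_B·V_B)/(V_A + V_B) = (164×599 + 474×432) / 1031 = 294 μg/mL = 294 mg/L.

294 mg/L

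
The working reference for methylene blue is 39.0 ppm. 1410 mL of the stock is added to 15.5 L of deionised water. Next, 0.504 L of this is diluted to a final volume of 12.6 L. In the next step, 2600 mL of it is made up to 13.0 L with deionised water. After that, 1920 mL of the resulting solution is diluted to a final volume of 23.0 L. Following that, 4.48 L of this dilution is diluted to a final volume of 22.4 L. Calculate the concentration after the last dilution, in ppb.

0.434 ppb

Overall dilution factor = 11.99 × 25 × 5 × 11.98 × 5 = 8.98 × 10⁴.
39.0 ppm / 8.98 × 10⁴ = 4.34 × 10⁻⁴ ppm = 0.434 ppb.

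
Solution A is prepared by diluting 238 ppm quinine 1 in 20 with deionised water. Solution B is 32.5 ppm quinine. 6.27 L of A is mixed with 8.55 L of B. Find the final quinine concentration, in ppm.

23.8 ppm

C_A = 238 ppm / 20 = 11.9 ppm.
C_mix = (C_A·V_A + C_B·V_B)/(V_A + V_B) = (11.9×6.27 + 32.5×8.55) / 14.82 = 23.8 ppm.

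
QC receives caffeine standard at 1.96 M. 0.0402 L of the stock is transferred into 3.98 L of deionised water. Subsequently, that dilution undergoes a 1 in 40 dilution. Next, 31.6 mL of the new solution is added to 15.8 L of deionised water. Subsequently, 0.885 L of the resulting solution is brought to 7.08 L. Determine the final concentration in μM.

Overall dilution factor = 100.0 × 40 × 501 × 8 = 1.60 × 10⁷.
1.96 M / 1.60 × 10⁷ = 1.22 × 10⁻⁷ M = 0.122 μM.

0.122 μM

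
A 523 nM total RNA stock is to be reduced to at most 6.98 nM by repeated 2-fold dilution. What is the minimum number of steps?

7

Need 2ⁿ ≥ 74.9, so n ≥ log(74.9)/log(2) = 6.23.
Minimum whole steps: n = 7.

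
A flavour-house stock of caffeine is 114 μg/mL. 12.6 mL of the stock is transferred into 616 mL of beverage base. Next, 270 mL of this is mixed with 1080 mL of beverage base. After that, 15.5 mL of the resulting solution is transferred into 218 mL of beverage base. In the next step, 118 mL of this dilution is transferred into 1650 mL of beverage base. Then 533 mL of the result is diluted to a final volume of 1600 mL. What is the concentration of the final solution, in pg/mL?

Overall dilution factor = 49.89 × 5 × 15.06 × 14.98 × 3.002 = 1.69 × 10⁵.
114 μg/mL / 1.69 × 10⁵ = 6.75 × 10⁻⁴ μg/mL = 675 pg/mL.

675 pg/mL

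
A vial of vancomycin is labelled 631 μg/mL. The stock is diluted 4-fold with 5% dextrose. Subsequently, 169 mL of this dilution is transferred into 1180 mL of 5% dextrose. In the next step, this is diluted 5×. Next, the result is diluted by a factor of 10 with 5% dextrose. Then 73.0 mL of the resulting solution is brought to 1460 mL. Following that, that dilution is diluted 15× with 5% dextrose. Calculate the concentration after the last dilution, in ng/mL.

1.32 ng/mL

Overall dilution factor = 4 × 7.982 × 5 × 10 × 20 × 15 = 4.79 × 10⁵.
631 μg/mL / 4.79 × 10⁵ = 1.32 × 10⁻³ μg/mL = 1.32 ng/mL.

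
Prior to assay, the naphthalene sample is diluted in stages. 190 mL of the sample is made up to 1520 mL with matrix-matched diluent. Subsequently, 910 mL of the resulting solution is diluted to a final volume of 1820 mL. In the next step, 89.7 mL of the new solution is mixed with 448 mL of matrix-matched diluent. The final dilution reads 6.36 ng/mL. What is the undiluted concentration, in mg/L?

0.610 mg/L

Overall dilution factor = 8 × 2 × 5.994 = 95.9.
Original = 6.36 ng/mL × 95.9 = 610 ng/mL = 0.610 mg/L.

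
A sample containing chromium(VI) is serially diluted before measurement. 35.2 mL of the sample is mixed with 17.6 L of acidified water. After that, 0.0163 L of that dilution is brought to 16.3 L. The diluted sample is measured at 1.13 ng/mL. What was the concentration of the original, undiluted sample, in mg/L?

Overall dilution factor = 501 × 1000 = 5.01 × 10⁵.
Original = 1.13 ng/mL × 5.01 × 10⁵ = 5.66 × 10⁵ ng/mL = 566 mg/L.

566 mg/L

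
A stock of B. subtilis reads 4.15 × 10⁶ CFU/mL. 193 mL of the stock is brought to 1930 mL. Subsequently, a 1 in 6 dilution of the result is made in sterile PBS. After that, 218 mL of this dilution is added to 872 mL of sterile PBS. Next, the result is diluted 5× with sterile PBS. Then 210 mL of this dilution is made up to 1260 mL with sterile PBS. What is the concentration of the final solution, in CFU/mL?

Overall dilution factor = 10 × 6 × 5 × 5 × 6 = 9000.
4.15 × 10⁶ CFU/mL / 9000 = 461 CFU/mL.

461 CFU/mL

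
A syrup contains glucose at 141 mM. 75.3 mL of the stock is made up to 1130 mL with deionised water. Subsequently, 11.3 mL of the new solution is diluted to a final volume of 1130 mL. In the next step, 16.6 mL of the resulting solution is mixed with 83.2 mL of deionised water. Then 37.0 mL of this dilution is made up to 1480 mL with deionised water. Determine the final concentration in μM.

0.391 μM

Overall dilution factor = 15.01 × 100 × 6.012 × 40 = 3.61 × 10⁵.
141 mM / 3.61 × 10⁵ = 3.91 × 10⁻⁴ mM = 0.391 μM.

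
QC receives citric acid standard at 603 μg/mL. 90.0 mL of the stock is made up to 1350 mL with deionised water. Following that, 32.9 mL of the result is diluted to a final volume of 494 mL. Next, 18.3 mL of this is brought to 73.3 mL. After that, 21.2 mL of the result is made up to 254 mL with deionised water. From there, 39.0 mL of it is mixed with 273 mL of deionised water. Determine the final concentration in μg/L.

6.97 μg/L

Overall dilution factor = 15 × 15.02 × 4.005 × 11.98 × 8 = 8.65 × 10⁴.
603 μg/mL / 8.65 × 10⁴ = 6.97 × 10⁻³ μg/mL = 6.97 μg/L.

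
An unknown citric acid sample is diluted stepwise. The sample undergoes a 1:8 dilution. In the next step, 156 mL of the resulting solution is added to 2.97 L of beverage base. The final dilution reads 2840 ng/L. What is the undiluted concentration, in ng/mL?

Overall dilution factor = 8 × 20.04 = 160.
Original = 2840 ng/L × 160 = 4.55 × 10⁵ ng/L = 455 ng/mL.

455 ng/mL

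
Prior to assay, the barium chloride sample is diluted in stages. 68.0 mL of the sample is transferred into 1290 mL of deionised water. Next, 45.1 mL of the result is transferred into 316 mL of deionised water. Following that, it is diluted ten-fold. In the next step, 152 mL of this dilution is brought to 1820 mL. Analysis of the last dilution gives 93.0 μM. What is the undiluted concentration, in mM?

1780 mM

Overall dilution factor = 19.97 × 8.007 × 10 × 11.97 = 1.91 × 10⁴.
Original = 93.0 μM × 1.91 × 10⁴ = 1.78 × 10⁶ μM = 1780 mM.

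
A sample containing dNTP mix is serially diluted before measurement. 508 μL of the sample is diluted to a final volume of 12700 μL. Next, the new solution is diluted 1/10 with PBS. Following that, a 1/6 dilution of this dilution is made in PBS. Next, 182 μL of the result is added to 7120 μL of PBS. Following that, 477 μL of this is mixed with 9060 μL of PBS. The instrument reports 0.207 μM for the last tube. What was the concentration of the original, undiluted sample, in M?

Overall dilution factor = 25 × 10 × 6 × 40.12 × 19.99 = 1.20 × 10⁶.
Original = 0.207 μM × 1.20 × 10⁶ = 2.49 × 10⁵ μM = 0.249 M.

0.249 M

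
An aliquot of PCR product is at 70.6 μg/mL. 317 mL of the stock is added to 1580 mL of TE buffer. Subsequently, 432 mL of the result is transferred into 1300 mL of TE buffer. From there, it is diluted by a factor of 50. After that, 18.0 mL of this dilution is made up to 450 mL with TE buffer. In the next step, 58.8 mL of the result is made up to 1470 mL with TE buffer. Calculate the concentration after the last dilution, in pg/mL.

Overall dilution factor = 5.984 × 4.009 × 50 × 25 × 25 = 7.50 × 10⁵.
70.6 μg/mL / 7.50 × 10⁵ = 9.42 × 10⁻⁵ μg/mL = 94.2 pg/mL.

94.2 pg/mL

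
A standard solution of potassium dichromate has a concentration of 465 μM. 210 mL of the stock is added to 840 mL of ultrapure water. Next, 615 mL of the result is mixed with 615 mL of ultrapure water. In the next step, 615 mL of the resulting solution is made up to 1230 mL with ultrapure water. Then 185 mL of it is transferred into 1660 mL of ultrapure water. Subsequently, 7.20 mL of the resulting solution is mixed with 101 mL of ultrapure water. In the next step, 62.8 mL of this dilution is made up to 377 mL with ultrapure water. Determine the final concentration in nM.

Overall dilution factor = 5 × 2 × 2 × 9.973 × 15.03 × 6.003 = 1.80 × 10⁴.
465 μM / 1.80 × 10⁴ = 0.0258 μM = 25.8 nM.

25.8 nM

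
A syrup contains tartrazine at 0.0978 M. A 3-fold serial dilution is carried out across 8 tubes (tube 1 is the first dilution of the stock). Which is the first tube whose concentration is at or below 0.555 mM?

Tube n has concentration 0.0978 M / 3ⁿ.
Need 3ⁿ ≥ 0.0978 M / 0.555 mM = 176, so n ≥ 4.71.
First such tube: n = 5.

tube 5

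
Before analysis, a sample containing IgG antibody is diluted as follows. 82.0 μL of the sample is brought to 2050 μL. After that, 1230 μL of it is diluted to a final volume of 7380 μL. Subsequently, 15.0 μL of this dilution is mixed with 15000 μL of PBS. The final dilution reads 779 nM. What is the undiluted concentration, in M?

0.117 M

Overall dilution factor = 25 × 6 × 1001 = 1.50 × 10⁵.
Original = 779 nM × 1.50 × 10⁵ = 1.17 × 10⁸ nM = 0.117 M.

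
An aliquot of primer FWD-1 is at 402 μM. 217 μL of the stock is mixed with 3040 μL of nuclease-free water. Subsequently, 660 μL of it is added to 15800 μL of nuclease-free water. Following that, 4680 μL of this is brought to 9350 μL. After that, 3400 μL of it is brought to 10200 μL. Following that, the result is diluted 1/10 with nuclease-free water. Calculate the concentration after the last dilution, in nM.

17.9 nM

Overall dilution factor = 15.01 × 24.94 × 1.998 × 3 × 10 = 2.24 × 10⁴.
402 μM / 2.24 × 10⁴ = 0.0179 μM = 17.9 nM.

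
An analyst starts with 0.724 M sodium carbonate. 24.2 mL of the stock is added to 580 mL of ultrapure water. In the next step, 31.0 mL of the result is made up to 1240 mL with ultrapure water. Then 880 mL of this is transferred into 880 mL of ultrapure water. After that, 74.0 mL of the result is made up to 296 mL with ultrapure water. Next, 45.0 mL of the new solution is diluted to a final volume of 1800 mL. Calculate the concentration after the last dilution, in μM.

2.27 μM

Overall dilution factor = 24.97 × 40 × 2 × 4 × 40 = 3.20 × 10⁵.
0.724 M / 3.20 × 10⁵ = 2.27 × 10⁻⁶ M = 2.27 μM.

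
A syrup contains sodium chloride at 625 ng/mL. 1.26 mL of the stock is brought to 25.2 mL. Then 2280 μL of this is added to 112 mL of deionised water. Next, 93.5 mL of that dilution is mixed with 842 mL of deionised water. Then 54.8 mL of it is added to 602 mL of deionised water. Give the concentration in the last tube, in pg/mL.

Overall dilution factor = 20 × 50.12 × 10.01 × 11.99 = 1.20 × 10⁵.
625 ng/mL / 1.20 × 10⁵ = 5.20 × 10⁻³ ng/mL = 5.20 pg/mL.

5.20 pg/mL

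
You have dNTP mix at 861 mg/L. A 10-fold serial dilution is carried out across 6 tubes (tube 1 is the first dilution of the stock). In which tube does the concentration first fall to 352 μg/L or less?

Tube n has concentration 861 mg/L / 10ⁿ.
Need 10ⁿ ≥ 861 mg/L / 352 μg/L = 2446, so n ≥ 3.39.
First such tube: n = 4.

tube 4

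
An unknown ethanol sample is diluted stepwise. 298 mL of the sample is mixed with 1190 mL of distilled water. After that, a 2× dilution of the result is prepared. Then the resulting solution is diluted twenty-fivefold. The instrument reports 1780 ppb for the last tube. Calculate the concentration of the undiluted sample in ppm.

Overall dilution factor = 4.993 × 2 × 25 = 250.
Original = 1780 ppb × 250 = 4.44 × 10⁵ ppb = 444 ppm.

444 ppm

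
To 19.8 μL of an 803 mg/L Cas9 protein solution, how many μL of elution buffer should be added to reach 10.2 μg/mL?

10.2 μg/mL = 10.2 mg/L.
V₂ = C₁V₁/C₂ = 803 × 19.8 / 10.2 = 1559 μL.
Diluent to add = V₂ − V₁ = 1559 − 19.8 = 1540 μL.

1540 μL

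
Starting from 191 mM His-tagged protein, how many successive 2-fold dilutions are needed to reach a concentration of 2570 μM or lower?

Need 2ⁿ ≥ 74.3, so n ≥ log(74.3)/log(2) = 6.22.
Minimum whole steps: n = 7.

7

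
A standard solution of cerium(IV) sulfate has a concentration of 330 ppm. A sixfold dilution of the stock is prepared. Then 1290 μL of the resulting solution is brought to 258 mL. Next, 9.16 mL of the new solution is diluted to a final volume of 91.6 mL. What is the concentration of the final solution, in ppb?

Overall dilution factor = 6 × 200 × 10 = 1.20 × 10⁴.
330 ppm / 1.20 × 10⁴ = 0.0275 ppm = 27.5 ppb.

27.5 ppb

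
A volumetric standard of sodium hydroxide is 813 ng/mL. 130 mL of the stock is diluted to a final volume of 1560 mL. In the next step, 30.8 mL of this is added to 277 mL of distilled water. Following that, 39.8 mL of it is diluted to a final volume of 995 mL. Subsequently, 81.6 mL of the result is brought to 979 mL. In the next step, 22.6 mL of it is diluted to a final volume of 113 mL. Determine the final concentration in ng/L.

Overall dilution factor = 12 × 9.994 × 25 × 12.00 × 5 = 1.80 × 10⁵.
813 ng/mL / 1.80 × 10⁵ = 4.52 × 10⁻³ ng/mL = 4.52 ng/L.

4.52 ng/L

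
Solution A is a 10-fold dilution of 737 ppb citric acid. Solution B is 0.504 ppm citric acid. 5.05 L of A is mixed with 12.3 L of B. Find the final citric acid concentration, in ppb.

379 ppb

C_A = 737 ppb / 10 = 73.7 ppb.
C_B = 0.504 ppm = 504 ppb.
C_mix = (C_A·V_A + C_B·V_B)/(V_A + V_B) = (73.7×5.05 + 504×12.3) / 17.35 = 379 ppb.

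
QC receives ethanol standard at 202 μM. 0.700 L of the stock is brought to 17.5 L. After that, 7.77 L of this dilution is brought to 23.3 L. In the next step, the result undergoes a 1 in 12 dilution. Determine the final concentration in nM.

Overall dilution factor = 25 × 2.999 × 12 = 900.
202 μM / 900 = 0.225 μM = 225 nM.

225 nM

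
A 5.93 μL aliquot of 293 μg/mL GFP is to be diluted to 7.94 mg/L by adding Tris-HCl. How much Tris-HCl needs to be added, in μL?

213 μL

7.94 mg/L = 7.94 μg/mL.
V₂ = C₁V₁/C₂ = 293 × 5.93 / 7.94 = 219 μL.
Diluent to add = V₂ − V₁ = 219 − 5.93 = 213 μL.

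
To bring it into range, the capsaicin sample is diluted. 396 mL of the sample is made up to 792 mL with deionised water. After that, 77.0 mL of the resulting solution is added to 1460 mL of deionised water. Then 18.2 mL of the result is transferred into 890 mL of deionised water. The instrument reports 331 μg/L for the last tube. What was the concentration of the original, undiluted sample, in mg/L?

Overall dilution factor = 2 × 19.96 × 49.90 = 1992.
Original = 331 μg/L × 1992 = 6.59 × 10⁵ μg/L = 659 mg/L.

659 mg/L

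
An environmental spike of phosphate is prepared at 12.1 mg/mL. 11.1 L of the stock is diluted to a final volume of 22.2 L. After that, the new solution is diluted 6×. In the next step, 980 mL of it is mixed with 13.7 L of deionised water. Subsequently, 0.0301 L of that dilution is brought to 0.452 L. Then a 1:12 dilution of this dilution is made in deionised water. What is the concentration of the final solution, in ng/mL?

Overall dilution factor = 2 × 6 × 14.98 × 15.02 × 12 = 3.24 × 10⁴.
12.1 mg/mL / 3.24 × 10⁴ = 3.74 × 10⁻⁴ mg/mL = 374 ng/mL.

374 ng/mL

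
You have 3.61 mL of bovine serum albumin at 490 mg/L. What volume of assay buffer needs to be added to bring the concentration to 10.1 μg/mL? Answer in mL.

172 mL

10.1 μg/mL = 10.1 mg/L.
V₂ = C₁V₁/C₂ = 490 × 3.61 / 10.1 = 175 mL.
Diluent to add = V₂ − V₁ = 175 − 3.61 = 172 mL.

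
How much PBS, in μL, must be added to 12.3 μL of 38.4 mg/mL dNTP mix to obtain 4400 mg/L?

4400 mg/L = 4.40 mg/mL.
V₂ = C₁V₁/C₂ = 38.4 × 12.3 / 4.40 = 107 μL.
Diluent to add = V₂ − V₁ = 107 − 12.3 = 95.0 μL.

95.0 μL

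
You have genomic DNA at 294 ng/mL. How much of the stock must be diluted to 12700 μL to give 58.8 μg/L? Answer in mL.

58.8 μg/L = 58.8 ng/mL.
V₁ = C₂V₂/C₁ = 58.8 × 12700 / 294 = 2540 μL = 2.54 mL.

2.54 mL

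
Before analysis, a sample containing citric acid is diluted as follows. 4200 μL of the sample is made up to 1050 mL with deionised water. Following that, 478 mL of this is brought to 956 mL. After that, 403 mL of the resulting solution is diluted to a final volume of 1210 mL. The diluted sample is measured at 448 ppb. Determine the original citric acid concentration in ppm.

Overall dilution factor = 250 × 2 × 3.002 = 1501.
Original = 448 ppb × 1501 = 6.73 × 10⁵ ppb = 673 ppm.

673 ppm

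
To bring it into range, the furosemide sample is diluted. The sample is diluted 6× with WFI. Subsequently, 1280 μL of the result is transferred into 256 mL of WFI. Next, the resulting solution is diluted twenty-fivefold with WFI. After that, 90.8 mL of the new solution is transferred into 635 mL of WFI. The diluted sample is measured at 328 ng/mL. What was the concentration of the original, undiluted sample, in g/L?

79.0 g/L

Overall dilution factor = 6 × 201 × 25 × 7.993 = 2.41 × 10⁵.
Original = 328 ng/mL × 2.41 × 10⁵ = 7.90 × 10⁷ ng/mL = 79.0 g/L.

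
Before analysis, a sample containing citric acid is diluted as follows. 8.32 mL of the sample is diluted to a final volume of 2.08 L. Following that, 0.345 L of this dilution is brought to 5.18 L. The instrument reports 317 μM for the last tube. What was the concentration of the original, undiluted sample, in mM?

1190 mM

Overall dilution factor = 250 × 15.01 = 3754.
Original = 317 μM × 3754 = 1.19 × 10⁶ μM = 1190 mM.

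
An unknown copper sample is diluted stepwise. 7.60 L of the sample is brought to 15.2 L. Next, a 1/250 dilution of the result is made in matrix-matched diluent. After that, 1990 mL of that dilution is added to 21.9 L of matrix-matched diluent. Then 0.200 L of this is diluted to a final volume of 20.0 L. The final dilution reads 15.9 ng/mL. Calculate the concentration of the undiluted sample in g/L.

9.54 g/L

Overall dilution factor = 2 × 250 × 12.01 × 100 = 6.00 × 10⁵.
Original = 15.9 ng/mL × 6.00 × 10⁵ = 9.54 × 10⁶ ng/mL = 9.54 g/L.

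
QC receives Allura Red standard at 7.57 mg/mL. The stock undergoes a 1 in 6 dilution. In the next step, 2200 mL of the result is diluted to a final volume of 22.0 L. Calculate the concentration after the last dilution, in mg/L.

Overall dilution factor = 6 × 10 = 60.0.
7.57 mg/mL / 60.0 = 0.126 mg/mL = 126 mg/L.

126 mg/L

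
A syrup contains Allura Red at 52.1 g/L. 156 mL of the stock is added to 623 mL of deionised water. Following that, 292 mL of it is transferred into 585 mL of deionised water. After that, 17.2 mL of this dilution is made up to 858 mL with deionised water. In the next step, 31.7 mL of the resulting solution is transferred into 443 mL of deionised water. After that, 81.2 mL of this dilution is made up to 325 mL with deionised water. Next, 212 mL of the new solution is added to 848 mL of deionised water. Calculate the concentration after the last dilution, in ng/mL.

Overall dilution factor = 4.994 × 3.003 × 49.88 × 14.97 × 4.002 × 5 = 2.24 × 10⁵.
52.1 g/L / 2.24 × 10⁵ = 2.32 × 10⁻⁴ g/L = 232 ng/mL.

232 ng/mL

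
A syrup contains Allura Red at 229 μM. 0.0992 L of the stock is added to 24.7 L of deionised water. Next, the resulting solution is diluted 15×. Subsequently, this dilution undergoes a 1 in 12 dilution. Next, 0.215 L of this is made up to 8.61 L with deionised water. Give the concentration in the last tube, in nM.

0.127 nM

Overall dilution factor = 250.0 × 15 × 12 × 40.05 = 1.80 × 10⁶.
229 μM / 1.80 × 10⁶ = 1.27 × 10⁻⁴ μM = 0.127 nM.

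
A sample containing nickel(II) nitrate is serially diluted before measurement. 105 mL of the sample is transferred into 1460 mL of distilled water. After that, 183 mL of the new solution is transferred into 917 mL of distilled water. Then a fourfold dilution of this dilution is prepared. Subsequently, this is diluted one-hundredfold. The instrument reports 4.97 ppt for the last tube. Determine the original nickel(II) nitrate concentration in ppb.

Overall dilution factor = 14.90 × 6.011 × 4 × 100 = 3.58 × 10⁴.
Original = 4.97 ppt × 3.58 × 10⁴ = 1.78 × 10⁵ ppt = 178 ppb.

178 ppb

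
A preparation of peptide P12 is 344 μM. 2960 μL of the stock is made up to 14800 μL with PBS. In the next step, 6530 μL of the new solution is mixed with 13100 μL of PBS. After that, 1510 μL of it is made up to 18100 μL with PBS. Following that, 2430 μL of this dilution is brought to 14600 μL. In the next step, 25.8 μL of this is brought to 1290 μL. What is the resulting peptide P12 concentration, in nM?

6.36 nM

Overall dilution factor = 5 × 3.006 × 11.99 × 6.008 × 50 = 5.41 × 10⁴.
344 μM / 5.41 × 10⁴ = 6.36 × 10⁻³ μM = 6.36 nM.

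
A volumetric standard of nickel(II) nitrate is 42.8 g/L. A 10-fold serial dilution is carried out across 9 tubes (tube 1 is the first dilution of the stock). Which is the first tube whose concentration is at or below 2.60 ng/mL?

tube 8

Tube n has concentration 42.8 g/L / 10ⁿ.
Need 10ⁿ ≥ 42.8 g/L / 2.60 ng/mL = 1.65 × 10⁷, so n ≥ 7.22.
First such tube: n = 8.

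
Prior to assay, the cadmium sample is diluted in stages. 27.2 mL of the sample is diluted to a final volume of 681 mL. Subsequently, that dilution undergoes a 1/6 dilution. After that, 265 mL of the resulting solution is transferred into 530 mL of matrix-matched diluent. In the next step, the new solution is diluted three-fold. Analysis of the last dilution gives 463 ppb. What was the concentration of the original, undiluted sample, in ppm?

Overall dilution factor = 25.04 × 6 × 3 × 3 = 1352.
Original = 463 ppb × 1352 = 6.26 × 10⁵ ppb = 626 ppm.

626 ppm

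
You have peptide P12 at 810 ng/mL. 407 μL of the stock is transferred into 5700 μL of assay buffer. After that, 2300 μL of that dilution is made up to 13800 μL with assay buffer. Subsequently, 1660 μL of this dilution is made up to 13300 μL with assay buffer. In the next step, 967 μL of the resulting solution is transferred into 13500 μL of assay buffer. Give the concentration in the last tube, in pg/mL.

75.1 pg/mL

Overall dilution factor = 15.00 × 6 × 8.012 × 14.96 = 1.08 × 10⁴.
810 ng/mL / 1.08 × 10⁴ = 0.0751 ng/mL = 75.1 pg/mL.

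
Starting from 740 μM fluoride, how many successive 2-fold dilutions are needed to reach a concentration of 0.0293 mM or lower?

5

Need 2ⁿ ≥ 25.3, so n ≥ log(25.3)/log(2) = 4.66.
Minimum whole steps: n = 5.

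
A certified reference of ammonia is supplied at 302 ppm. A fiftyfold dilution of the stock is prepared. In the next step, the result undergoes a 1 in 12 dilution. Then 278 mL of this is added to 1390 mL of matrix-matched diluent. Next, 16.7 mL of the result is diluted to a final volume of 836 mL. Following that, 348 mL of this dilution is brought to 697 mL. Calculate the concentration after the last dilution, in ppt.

Overall dilution factor = 50 × 12 × 6 × 50.06 × 2.003 = 3.61 × 10⁵.
302 ppm / 3.61 × 10⁵ = 8.37 × 10⁻⁴ ppm = 837 ppt.

837 ppt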